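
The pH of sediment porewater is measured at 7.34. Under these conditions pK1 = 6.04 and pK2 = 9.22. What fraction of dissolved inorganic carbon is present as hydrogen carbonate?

α₁ = 0.940

α₁ = 1 / (1 + [H⁺]/K1 + K2/[H⁺]) = 1 / (1 + 10^-1.30 + 10^-1.88)
   = 1 / (1 + 0.050119 + 0.013183) = 1/1.0633 = 0.9405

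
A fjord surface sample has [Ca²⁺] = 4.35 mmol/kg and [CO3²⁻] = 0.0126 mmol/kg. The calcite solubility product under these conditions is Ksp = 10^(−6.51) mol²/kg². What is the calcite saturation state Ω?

Ω = 0.177

Ksp = 10^(−6.51) = 3.090×10^-7
Ω = [Ca²⁺][CO3²⁻]/Ksp = (4.35×10^-3)(0.0126×10^-3) / 3.090×10^-7 = 0.177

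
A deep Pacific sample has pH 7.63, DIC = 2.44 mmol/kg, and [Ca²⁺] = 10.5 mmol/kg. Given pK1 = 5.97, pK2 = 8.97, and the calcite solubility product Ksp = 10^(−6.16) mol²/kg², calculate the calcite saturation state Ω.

Ω = 1.59

α₂ = 1 / (1 + [H⁺]/K2 + [H⁺]²/(K1K2)) = 1 / (1 + 10^+1.34 + 10^-0.32)
   = 1 / (1 + 21.878 + 0.47863) = 1/23.356 = 0.04282
[CO3²⁻] = α₂ × DIC = 0.04282 × 2.44 = 0.1045 mmol/kg
Ksp = 10^(−6.16) = 6.918×10^-7
Ω = [Ca²⁺][CO3²⁻]/Ksp = (10.5×10^-3)(1.045×10^-4) / 6.918×10^-7 = 1.59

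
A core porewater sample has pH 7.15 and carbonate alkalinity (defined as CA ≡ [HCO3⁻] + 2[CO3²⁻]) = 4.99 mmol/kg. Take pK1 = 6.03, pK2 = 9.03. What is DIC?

DIC = 5.29 mmol/kg

CA = [HCO3⁻] + 2[CO3²⁻] = (α₁ + 2α₂)·DIC
At pH 7.15: [H⁺]/K1 = 10^-1.12 = 0.075858, K2/[H⁺] = 10^-1.88 = 0.013183
α₁ = 1/(1 + 0.075858 + 0.013183) = 1/1.0890 = 0.9182; α₂ = α₁·K2/[H⁺] = 0.01210
α₁ + 2α₂ = 0.9424
DIC = CA / (α₁ + 2α₂) = 4.99 / 0.9424 = 5.29 mmol/kg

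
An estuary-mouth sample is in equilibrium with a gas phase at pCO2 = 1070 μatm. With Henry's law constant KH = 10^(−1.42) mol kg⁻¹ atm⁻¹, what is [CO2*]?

[CO2*] = 40.7 μmol/kg

KH = 10^(−1.42) = 3.802×10^-2 mol kg⁻¹ atm⁻¹
[CO2*] = KH · pCO2 = 3.802×10^-2 × 1070×10^-6 atm = 4.07×10^-5 mol/kg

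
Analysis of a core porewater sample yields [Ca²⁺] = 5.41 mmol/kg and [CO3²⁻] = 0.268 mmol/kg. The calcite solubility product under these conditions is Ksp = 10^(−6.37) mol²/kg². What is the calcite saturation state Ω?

Ksp = 10^(−6.37) = 4.266×10^-7
Ω = [Ca²⁺][CO3²⁻]/Ksp = (5.41×10^-3)(0.268×10^-3) / 4.266×10^-7 = 3.40

Ω = 3.40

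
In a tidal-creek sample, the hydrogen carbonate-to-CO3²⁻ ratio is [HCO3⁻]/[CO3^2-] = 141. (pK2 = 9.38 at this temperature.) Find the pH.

pH = 7.23

From K2 = [H⁺][CO3^2-]/[HCO3⁻]:  pH = pK2 − log₁₀([HCO3⁻]/[CO3^2-])
log₁₀(141) = +2.149
pH = 9.38 − (+2.149) = 7.23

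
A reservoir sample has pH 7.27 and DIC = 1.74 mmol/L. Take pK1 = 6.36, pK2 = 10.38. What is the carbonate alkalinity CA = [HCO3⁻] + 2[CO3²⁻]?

CA = [HCO3⁻] + 2[CO3²⁻] = (α₁ + 2α₂)·DIC
At pH 7.27: [H⁺]/K1 = 10^-0.91 = 0.12303, K2/[H⁺] = 10^-3.11 = 0.00077625
α₁ = 1/(1 + 0.12303 + 0.00077625) = 1/1.1238 = 0.8898; α₂ = α₁·K2/[H⁺] = 0.0006907
α₁ + 2α₂ = 0.8912
CA = 0.8912 × 1.74 = 1.55 mmol/L

CA = 1.55 mmol/L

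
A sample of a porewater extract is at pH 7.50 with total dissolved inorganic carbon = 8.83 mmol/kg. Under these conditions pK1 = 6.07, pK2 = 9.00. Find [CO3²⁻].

[CO3²⁻] = 0.261 mmol/kg

α₂ = 1 / (1 + [H⁺]/K2 + [H⁺]²/(K1K2)) = 1 / (1 + 10^+1.50 + 10^+0.07)
   = 1 / (1 + 31.623 + 1.1749) = 1/33.798 = 0.02959
[CO3²⁻] = α₂ × DIC = 0.02959 × 8.83 = 0.261 mmol/kg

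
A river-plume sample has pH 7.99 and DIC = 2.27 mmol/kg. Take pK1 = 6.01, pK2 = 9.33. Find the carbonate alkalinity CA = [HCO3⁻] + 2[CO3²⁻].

CA = [HCO3⁻] + 2[CO3²⁻] = (α₁ + 2α₂)·DIC
At pH 7.99: [H⁺]/K1 = 10^-1.98 = 0.010471, K2/[H⁺] = 10^-1.34 = 0.045709
α₁ = 1/(1 + 0.010471 + 0.045709) = 1/1.0562 = 0.9468; α₂ = α₁·K2/[H⁺] = 0.04328
α₁ + 2α₂ = 1.0334
CA = 1.0334 × 2.27 = 2.35 mmol/kg

CA = 2.35 mmol/kg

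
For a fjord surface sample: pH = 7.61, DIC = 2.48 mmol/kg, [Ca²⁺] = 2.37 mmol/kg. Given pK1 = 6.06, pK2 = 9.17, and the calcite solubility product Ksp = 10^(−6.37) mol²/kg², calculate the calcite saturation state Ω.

Ω = 0.359

α₂ = 1 / (1 + [H⁺]/K2 + [H⁺]²/(K1K2)) = 1 / (1 + 10^+1.56 + 10^+0.01)
   = 1 / (1 + 36.308 + 1.0233) = 1/38.331 = 0.02609
[CO3²⁻] = α₂ × DIC = 0.02609 × 2.48 = 0.06470 mmol/kg
Ksp = 10^(−6.37) = 4.266×10^-7
Ω = [Ca²⁺][CO3²⁻]/Ksp = (2.37×10^-3)(6.470×10^-5) / 4.266×10^-7 = 0.359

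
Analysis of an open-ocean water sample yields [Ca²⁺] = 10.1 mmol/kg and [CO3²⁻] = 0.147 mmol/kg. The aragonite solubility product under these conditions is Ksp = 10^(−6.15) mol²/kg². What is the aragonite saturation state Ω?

Ksp = 10^(−6.15) = 7.079×10^-7
Ω = [Ca²⁺][CO3²⁻]/Ksp = (10.1×10^-3)(0.147×10^-3) / 7.079×10^-7 = 2.10

Ω = 2.10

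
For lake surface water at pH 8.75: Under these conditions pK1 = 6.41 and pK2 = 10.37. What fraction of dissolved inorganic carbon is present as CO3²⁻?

α₂ = 1 / (1 + [H⁺]/K2 + [H⁺]²/(K1K2)) = 1 / (1 + 10^+1.62 + 10^-0.72)
   = 1 / (1 + 41.687 + 0.19055) = 1/42.877 = 0.02332

α₂ = 0.0233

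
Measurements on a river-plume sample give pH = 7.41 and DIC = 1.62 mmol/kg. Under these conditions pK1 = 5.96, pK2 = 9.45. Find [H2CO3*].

[CO2*] = 0.0550 mmol/kg

α₀ = 1 / (1 + K1/[H⁺] + K1K2/[H⁺]²) = 1 / (1 + 10^+1.45 + 10^-0.59)
   = 1 / (1 + 28.184 + 0.25704) = 1/29.441 = 0.03397
[CO2*] = α₀ × DIC = 0.03397 × 1.62 = 0.0550 mmol/kg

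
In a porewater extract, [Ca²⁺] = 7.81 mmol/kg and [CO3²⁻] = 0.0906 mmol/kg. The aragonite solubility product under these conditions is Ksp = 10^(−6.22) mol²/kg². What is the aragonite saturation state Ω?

Ω = 1.17

Ksp = 10^(−6.22) = 6.026×10^-7
Ω = [Ca²⁺][CO3²⁻]/Ksp = (7.81×10^-3)(0.0906×10^-3) / 6.026×10^-7 = 1.17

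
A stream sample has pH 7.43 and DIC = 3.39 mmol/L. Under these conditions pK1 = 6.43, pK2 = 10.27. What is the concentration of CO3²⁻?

[CO3²⁻] = 4.45 μmol/L

α₂ = 1 / (1 + [H⁺]/K2 + [H⁺]²/(K1K2)) = 1 / (1 + 10^+2.84 + 10^+1.84)
   = 1 / (1 + 691.83 + 69.183) = 1/762.01 = 0.001312
[CO3²⁻] = α₂ × DIC = 0.001312 × 3.39 = 0.00445 mmol/L = 4.45 μmol/L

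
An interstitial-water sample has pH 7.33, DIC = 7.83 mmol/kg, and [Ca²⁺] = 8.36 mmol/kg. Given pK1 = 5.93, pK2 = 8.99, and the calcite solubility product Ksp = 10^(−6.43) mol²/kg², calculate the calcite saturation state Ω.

α₂ = 1 / (1 + [H⁺]/K2 + [H⁺]²/(K1K2)) = 1 / (1 + 10^+1.66 + 10^+0.26)
   = 1 / (1 + 45.709 + 1.8197) = 1/48.529 = 0.02061
[CO3²⁻] = α₂ × DIC = 0.02061 × 7.83 = 0.1613 mmol/kg
Ksp = 10^(−6.43) = 3.715×10^-7
Ω = [Ca²⁺][CO3²⁻]/Ksp = (8.36×10^-3)(1.613×10^-4) / 3.715×10^-7 = 3.63

Ω = 3.63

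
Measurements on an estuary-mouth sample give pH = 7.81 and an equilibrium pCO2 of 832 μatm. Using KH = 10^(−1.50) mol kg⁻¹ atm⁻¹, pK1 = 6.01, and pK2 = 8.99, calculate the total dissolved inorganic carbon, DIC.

DIC = 1.80 mmol/kg

[CO2*] = KH · pCO2 = 10^(−1.50) × 832×10^-6 = 2.631×10^-5 mol/kg
α₀ = 1/(1 + K1/[H⁺] + K1K2/[H⁺]²) = 1/(1 + 10^+1.80 + 10^+0.62) = 0.01465
DIC = [CO2*]/α₀ = 2.631×10^-5 / 0.01465 = 1.80 mmol/kg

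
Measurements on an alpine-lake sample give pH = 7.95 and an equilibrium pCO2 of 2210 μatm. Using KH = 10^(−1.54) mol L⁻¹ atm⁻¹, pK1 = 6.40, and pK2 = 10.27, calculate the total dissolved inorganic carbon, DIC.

[CO2*] = KH · pCO2 = 10^(−1.54) × 2210×10^-6 = 6.374×10^-5 mol/L
α₀ = 1/(1 + K1/[H⁺] + K1K2/[H⁺]²) = 1/(1 + 10^+1.55 + 10^-0.77) = 0.02728
DIC = [CO2*]/α₀ = 6.374×10^-5 / 0.02728 = 2.34 mmol/L

DIC = 2.34 mmol/L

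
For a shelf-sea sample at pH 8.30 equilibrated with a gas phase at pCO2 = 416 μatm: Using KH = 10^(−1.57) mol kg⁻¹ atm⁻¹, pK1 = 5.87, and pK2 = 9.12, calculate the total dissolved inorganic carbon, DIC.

[CO2*] = KH · pCO2 = 10^(−1.57) × 416×10^-6 = 1.120×10^-5 mol/kg
α₀ = 1/(1 + K1/[H⁺] + K1K2/[H⁺]²) = 1/(1 + 10^+2.43 + 10^+1.61) = 0.003217
DIC = [CO2*]/α₀ = 1.120×10^-5 / 0.003217 = 3.48 mmol/kg

DIC = 3.48 mmol/kg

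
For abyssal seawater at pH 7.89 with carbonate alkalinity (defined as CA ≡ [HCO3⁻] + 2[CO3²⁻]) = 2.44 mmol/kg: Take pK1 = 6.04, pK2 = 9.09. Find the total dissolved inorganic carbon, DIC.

DIC = 2.33 mmol/kg

CA = [HCO3⁻] + 2[CO3²⁻] = (α₁ + 2α₂)·DIC
At pH 7.89: [H⁺]/K1 = 10^-1.85 = 0.014125, K2/[H⁺] = 10^-1.20 = 0.063096
α₁ = 1/(1 + 0.014125 + 0.063096) = 1/1.0772 = 0.9283; α₂ = α₁·K2/[H⁺] = 0.05857
α₁ + 2α₂ = 1.0455
DIC = CA / (α₁ + 2α₂) = 2.44 / 1.0455 = 2.33 mmol/kg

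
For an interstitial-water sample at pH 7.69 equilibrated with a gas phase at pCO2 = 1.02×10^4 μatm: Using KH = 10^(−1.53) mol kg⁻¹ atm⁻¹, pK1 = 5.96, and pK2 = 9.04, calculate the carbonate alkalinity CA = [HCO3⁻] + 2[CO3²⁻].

[CO2*] = KH · pCO2 = 10^(−1.53) × 1.02×10^4×10^-6 = 3.010×10^-4 mol/kg
α₀ = 1/(1 + K1/[H⁺] + K1K2/[H⁺]²) = 1/(1 + 10^+1.73 + 10^+0.38) = 0.01751
DIC = [CO2*]/α₀ = 3.010×10^-4 / 0.01751 = 17.19 mmol/kg
CA = (α₁ + 2α₂)·DIC = (0.9405 + 2×0.04201) × 17.19 = 17.6 mmol/kg

CA = 17.6 mmol/kg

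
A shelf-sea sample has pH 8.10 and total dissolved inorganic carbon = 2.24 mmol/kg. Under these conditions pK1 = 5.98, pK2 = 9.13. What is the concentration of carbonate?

[CO3²⁻] = 0.190 mmol/kg

α₂ = 1 / (1 + [H⁺]/K2 + [H⁺]²/(K1K2)) = 1 / (1 + 10^+1.03 + 10^-1.09)
   = 1 / (1 + 10.715 + 0.081283) = 1/11.796 = 0.08477
[CO3²⁻] = α₂ × DIC = 0.08477 × 2.24 = 0.190 mmol/kg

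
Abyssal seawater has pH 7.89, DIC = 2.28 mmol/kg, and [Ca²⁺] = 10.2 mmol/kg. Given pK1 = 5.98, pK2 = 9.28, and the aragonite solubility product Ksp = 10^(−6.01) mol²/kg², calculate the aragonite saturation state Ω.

Ω = 0.921

α₂ = 1 / (1 + [H⁺]/K2 + [H⁺]²/(K1K2)) = 1 / (1 + 10^+1.39 + 10^-0.52)
   = 1 / (1 + 24.547 + 0.30200) = 1/25.849 = 0.03869
[CO3²⁻] = α₂ × DIC = 0.03869 × 2.28 = 0.08820 mmol/kg
Ksp = 10^(−6.01) = 9.772×10^-7
Ω = [Ca²⁺][CO3²⁻]/Ksp = (10.2×10^-3)(8.820×10^-5) / 9.772×10^-7 = 0.921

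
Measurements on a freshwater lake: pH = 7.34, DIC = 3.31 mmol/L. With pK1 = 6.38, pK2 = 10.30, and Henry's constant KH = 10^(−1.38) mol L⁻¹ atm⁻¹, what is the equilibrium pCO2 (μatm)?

pCO2 = 7840 μatm

α₀ = 1 / (1 + K1/[H⁺] + K1K2/[H⁺]²) = 1 / (1 + 10^+0.96 + 10^-2.00)
   = 1 / (1 + 9.1201 + 0.010000) = 1/10.130 = 0.09872
[CO2*] = α₀ × DIC = 0.09872 × 3.31 = 0.3267 mmol/L
pCO2 = [CO2*]/KH = 3.267×10^-4 / 4.169×10^-2 = 7840 μatm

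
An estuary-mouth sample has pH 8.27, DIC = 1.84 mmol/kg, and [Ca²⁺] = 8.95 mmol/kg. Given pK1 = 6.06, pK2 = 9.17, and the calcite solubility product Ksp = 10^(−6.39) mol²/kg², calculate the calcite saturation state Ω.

α₂ = 1 / (1 + [H⁺]/K2 + [H⁺]²/(K1K2)) = 1 / (1 + 10^+0.90 + 10^-1.31)
   = 1 / (1 + 7.9433 + 0.048978) = 1/8.9923 = 0.1112
[CO3²⁻] = α₂ × DIC = 0.1112 × 1.84 = 0.2046 mmol/kg
Ksp = 10^(−6.39) = 4.074×10^-7
Ω = [Ca²⁺][CO3²⁻]/Ksp = (8.95×10^-3)(2.046×10^-4) / 4.074×10^-7 = 4.50

Ω = 4.50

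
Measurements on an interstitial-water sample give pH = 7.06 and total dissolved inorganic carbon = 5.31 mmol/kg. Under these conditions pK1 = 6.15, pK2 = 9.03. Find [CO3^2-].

α₂ = 1 / (1 + [H⁺]/K2 + [H⁺]²/(K1K2)) = 1 / (1 + 10^+1.97 + 10^+1.06)
   = 1 / (1 + 93.325 + 11.482) = 1/105.81 = 0.009451
[CO3²⁻] = α₂ × DIC = 0.009451 × 5.31 = 0.0502 mmol/kg

[CO3²⁻] = 0.0502 mmol/kg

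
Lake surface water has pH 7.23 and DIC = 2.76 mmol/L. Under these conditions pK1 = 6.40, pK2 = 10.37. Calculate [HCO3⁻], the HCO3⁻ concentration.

α₁ = 1 / (1 + [H⁺]/K1 + K2/[H⁺]) = 1 / (1 + 10^-0.83 + 10^-3.14)
   = 1 / (1 + 0.14791 + 0.00072444) = 1/1.1486 = 0.8706
[HCO3⁻] = α₁ × DIC = 0.8706 × 2.76 = 2.40 mmol/L

[HCO3⁻] = 2.40 mmol/L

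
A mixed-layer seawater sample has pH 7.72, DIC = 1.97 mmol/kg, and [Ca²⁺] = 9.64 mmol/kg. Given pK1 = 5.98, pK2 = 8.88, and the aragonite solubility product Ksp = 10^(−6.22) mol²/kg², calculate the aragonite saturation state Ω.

α₂ = 1 / (1 + [H⁺]/K2 + [H⁺]²/(K1K2)) = 1 / (1 + 10^+1.16 + 10^-0.58)
   = 1 / (1 + 14.454 + 0.26303) = 1/15.717 = 0.06362
[CO3²⁻] = α₂ × DIC = 0.06362 × 1.97 = 0.1253 mmol/kg
Ksp = 10^(−6.22) = 6.026×10^-7
Ω = [Ca²⁺][CO3²⁻]/Ksp = (9.64×10^-3)(1.253×10^-4) / 6.026×10^-7 = 2.01

Ω = 2.01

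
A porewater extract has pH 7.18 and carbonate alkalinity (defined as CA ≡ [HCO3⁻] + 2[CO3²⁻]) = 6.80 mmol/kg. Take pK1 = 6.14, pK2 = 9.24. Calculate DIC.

CA = [HCO3⁻] + 2[CO3²⁻] = (α₁ + 2α₂)·DIC
At pH 7.18: [H⁺]/K1 = 10^-1.04 = 0.091201, K2/[H⁺] = 10^-2.06 = 0.0087096
α₁ = 1/(1 + 0.091201 + 0.0087096) = 1/1.0999 = 0.9092; α₂ = α₁·K2/[H⁺] = 0.007918
α₁ + 2α₂ = 0.9250
DIC = CA / (α₁ + 2α₂) = 6.80 / 0.9250 = 7.35 mmol/kg

DIC = 7.35 mmol/kg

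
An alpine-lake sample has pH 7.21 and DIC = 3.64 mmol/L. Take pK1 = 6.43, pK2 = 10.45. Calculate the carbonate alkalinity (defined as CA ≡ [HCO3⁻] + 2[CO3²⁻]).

CA = 3.12 mmol/L

CA = [HCO3⁻] + 2[CO3²⁻] = (α₁ + 2α₂)·DIC
At pH 7.21: [H⁺]/K1 = 10^-0.78 = 0.16596, K2/[H⁺] = 10^-3.24 = 0.00057544
α₁ = 1/(1 + 0.16596 + 0.00057544) = 1/1.1665 = 0.8572; α₂ = α₁·K2/[H⁺] = 0.0004933
α₁ + 2α₂ = 0.8582
CA = 0.8582 × 3.64 = 3.12 mmol/L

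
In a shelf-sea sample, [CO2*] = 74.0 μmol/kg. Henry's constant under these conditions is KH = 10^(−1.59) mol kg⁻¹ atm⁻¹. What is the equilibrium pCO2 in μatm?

KH = 10^(−1.59) = 2.570×10^-2 mol kg⁻¹ atm⁻¹
pCO2 = [CO2*]/KH = 74.0×10^-6 / 2.570×10^-2 = 2.88×10^-3 atm = 2880 μatm

pCO2 = 2880 μatm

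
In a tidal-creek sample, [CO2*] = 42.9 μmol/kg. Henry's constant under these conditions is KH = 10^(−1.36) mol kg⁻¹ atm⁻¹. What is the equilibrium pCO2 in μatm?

pCO2 = 983 μatm

KH = 10^(−1.36) = 4.365×10^-2 mol kg⁻¹ atm⁻¹
pCO2 = [CO2*]/KH = 42.9×10^-6 / 4.365×10^-2 = 9.83×10^-4 atm = 983 μatm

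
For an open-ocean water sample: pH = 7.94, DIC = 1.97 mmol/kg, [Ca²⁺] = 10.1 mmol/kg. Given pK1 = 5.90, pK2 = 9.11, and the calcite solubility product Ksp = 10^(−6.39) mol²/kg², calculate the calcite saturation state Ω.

Ω = 3.07

α₂ = 1 / (1 + [H⁺]/K2 + [H⁺]²/(K1K2)) = 1 / (1 + 10^+1.17 + 10^-0.87)
   = 1 / (1 + 14.791 + 0.13490) = 1/15.926 = 0.06279
[CO3²⁻] = α₂ × DIC = 0.06279 × 1.97 = 0.1237 mmol/kg
Ksp = 10^(−6.39) = 4.074×10^-7
Ω = [Ca²⁺][CO3²⁻]/Ksp = (10.1×10^-3)(1.237×10^-4) / 4.074×10^-7 = 3.07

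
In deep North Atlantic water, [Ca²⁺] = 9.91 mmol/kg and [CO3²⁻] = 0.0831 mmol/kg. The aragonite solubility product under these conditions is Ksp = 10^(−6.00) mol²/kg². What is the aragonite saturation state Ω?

Ω = 0.824

Ksp = 10^(−6.00) = 1.000×10^-6
Ω = [Ca²⁺][CO3²⁻]/Ksp = (9.91×10^-3)(0.0831×10^-3) / 1.000×10^-6 = 0.824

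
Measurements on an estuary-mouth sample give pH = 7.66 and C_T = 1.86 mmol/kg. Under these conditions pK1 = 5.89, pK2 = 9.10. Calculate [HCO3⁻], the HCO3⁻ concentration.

α₁ = 1 / (1 + [H⁺]/K1 + K2/[H⁺]) = 1 / (1 + 10^-1.77 + 10^-1.44)
   = 1 / (1 + 0.016982 + 0.036308) = 1/1.0533 = 0.9494
[HCO3⁻] = α₁ × DIC = 0.9494 × 1.86 = 1.77 mmol/kg

[HCO3⁻] = 1.77 mmol/kg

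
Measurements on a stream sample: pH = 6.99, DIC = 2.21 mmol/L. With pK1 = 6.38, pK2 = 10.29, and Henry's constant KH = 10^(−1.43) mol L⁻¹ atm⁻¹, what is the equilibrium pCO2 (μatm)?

α₀ = 1 / (1 + K1/[H⁺] + K1K2/[H⁺]²) = 1 / (1 + 10^+0.61 + 10^-2.69)
   = 1 / (1 + 4.0738 + 0.0020417) = 1/5.0758 = 0.1970
[CO2*] = α₀ × DIC = 0.1970 × 2.21 = 0.4354 mmol/L
pCO2 = [CO2*]/KH = 4.354×10^-4 / 3.715×10^-2 = 1.17×10^4 μatm

pCO2 = 1.17×10^4 μatm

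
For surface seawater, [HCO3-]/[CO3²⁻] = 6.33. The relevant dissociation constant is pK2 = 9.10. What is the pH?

pH = 8.30

From K2 = [H⁺][CO3²⁻]/[HCO3-]:  pH = pK2 − log₁₀([HCO3-]/[CO3²⁻])
log₁₀(6.33) = +0.801
pH = 9.10 − (+0.801) = 8.30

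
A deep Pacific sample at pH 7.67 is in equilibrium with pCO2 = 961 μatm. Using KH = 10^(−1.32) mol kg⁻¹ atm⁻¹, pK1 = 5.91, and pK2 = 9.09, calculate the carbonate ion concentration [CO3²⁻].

[CO3²⁻] = 0.101 mmol/kg

[CO2*] = KH · pCO2 = 10^(−1.32) × 961×10^-6 = 4.600×10^-5 mol/kg
α₀ = 1/(1 + K1/[H⁺] + K1K2/[H⁺]²) = 1/(1 + 10^+1.76 + 10^+0.34) = 0.01647
DIC = [CO2*]/α₀ = 4.600×10^-5 / 0.01647 = 2.793 mmol/kg
[CO3²⁻] = α₂·DIC; α₂ = 0.03602, so [CO3²⁻] = 0.03602 × 2.793 = 0.101 mmol/kg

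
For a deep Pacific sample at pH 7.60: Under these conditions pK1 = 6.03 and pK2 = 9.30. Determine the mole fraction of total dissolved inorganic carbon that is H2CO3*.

α₀ = 0.0257

α₀ = 1 / (1 + K1/[H⁺] + K1K2/[H⁺]²) = 1 / (1 + 10^+1.57 + 10^-0.13)
   = 1 / (1 + 37.154 + 0.74131) = 1/38.895 = 0.02571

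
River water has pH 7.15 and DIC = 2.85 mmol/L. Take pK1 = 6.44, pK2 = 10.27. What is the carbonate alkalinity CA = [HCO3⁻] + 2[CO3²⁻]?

CA = 2.39 mmol/L

CA = [HCO3⁻] + 2[CO3²⁻] = (α₁ + 2α₂)·DIC
At pH 7.15: [H⁺]/K1 = 10^-0.71 = 0.19498, K2/[H⁺] = 10^-3.12 = 0.00075858
α₁ = 1/(1 + 0.19498 + 0.00075858) = 1/1.1957 = 0.8363; α₂ = α₁·K2/[H⁺] = 0.0006344
α₁ + 2α₂ = 0.8376
CA = 0.8376 × 2.85 = 2.39 mmol/L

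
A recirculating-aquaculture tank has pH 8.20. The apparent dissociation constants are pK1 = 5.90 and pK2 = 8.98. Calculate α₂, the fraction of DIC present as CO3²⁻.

α₂ = 1 / (1 + [H⁺]/K2 + [H⁺]²/(K1K2)) = 1 / (1 + 10^+0.78 + 10^-1.52)
   = 1 / (1 + 6.0256 + 0.030200) = 1/7.0558 = 0.1417

α₂ = 0.142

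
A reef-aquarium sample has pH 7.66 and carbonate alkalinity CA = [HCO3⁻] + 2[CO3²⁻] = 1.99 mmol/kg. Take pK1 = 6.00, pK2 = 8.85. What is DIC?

DIC = 1.91 mmol/kg

CA = [HCO3⁻] + 2[CO3²⁻] = (α₁ + 2α₂)·DIC
At pH 7.66: [H⁺]/K1 = 10^-1.66 = 0.021878, K2/[H⁺] = 10^-1.19 = 0.064565
α₁ = 1/(1 + 0.021878 + 0.064565) = 1/1.0864 = 0.9204; α₂ = α₁·K2/[H⁺] = 0.05943
α₁ + 2α₂ = 1.0393
DIC = CA / (α₁ + 2α₂) = 1.99 / 1.0393 = 1.91 mmol/kg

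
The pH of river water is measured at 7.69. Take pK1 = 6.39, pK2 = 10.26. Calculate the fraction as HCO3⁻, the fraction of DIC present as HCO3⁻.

α₁ = 1 / (1 + [H⁺]/K1 + K2/[H⁺]) = 1 / (1 + 10^-1.30 + 10^-2.57)
   = 1 / (1 + 0.050119 + 0.0026915) = 1/1.0528 = 0.9498

α₁ = 0.950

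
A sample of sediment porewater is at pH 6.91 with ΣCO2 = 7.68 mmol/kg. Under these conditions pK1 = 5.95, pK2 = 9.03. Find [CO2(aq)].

[CO2*] = 0.754 mmol/kg

α₀ = 1 / (1 + K1/[H⁺] + K1K2/[H⁺]²) = 1 / (1 + 10^+0.96 + 10^-1.16)
   = 1 / (1 + 9.1201 + 0.069183) = 1/10.189 = 0.09814
[CO2*] = α₀ × DIC = 0.09814 × 7.68 = 0.754 mmol/kg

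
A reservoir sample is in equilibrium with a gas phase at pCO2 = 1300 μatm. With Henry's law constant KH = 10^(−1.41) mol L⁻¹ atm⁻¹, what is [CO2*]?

KH = 10^(−1.41) = 3.890×10^-2 mol L⁻¹ atm⁻¹
[CO2*] = KH · pCO2 = 3.890×10^-2 × 1300×10^-6 atm = 5.06×10^-5 mol/L

[CO2*] = 50.6 μmol/L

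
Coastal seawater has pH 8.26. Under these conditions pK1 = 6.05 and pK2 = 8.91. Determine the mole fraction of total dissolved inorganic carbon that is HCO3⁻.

α₁ = 1 / (1 + [H⁺]/K1 + K2/[H⁺]) = 1 / (1 + 10^-2.21 + 10^-0.65)
   = 1 / (1 + 0.0061660 + 0.22387) = 1/1.2300 = 0.8130

α₁ = 0.813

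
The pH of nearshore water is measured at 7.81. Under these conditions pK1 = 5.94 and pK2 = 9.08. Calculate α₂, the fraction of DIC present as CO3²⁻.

α₂ = 0.0503

α₂ = 1 / (1 + [H⁺]/K2 + [H⁺]²/(K1K2)) = 1 / (1 + 10^+1.27 + 10^-0.60)
   = 1 / (1 + 18.621 + 0.25119) = 1/19.872 = 0.05032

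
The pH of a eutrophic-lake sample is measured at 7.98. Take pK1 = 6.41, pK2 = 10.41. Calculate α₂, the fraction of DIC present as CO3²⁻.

α₂ = 0.00360

α₂ = 1 / (1 + [H⁺]/K2 + [H⁺]²/(K1K2)) = 1 / (1 + 10^+2.43 + 10^+0.86)
   = 1 / (1 + 269.15 + 7.2444) = 1/277.40 = 0.003605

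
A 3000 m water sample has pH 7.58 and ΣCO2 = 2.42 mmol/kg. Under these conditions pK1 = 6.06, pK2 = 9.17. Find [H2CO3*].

α₀ = 1 / (1 + K1/[H⁺] + K1K2/[H⁺]²) = 1 / (1 + 10^+1.52 + 10^-0.07)
   = 1 / (1 + 33.113 + 0.85114) = 1/34.964 = 0.02860
[CO2*] = α₀ × DIC = 0.02860 × 2.42 = 0.0692 mmol/kg

[CO2*] = 0.0692 mmol/kg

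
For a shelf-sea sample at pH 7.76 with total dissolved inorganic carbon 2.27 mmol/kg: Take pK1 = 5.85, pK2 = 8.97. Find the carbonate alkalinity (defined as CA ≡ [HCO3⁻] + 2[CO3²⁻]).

CA = 2.37 mmol/kg

CA = [HCO3⁻] + 2[CO3²⁻] = (α₁ + 2α₂)·DIC
At pH 7.76: [H⁺]/K1 = 10^-1.91 = 0.012303, K2/[H⁺] = 10^-1.21 = 0.061660
α₁ = 1/(1 + 0.012303 + 0.061660) = 1/1.0740 = 0.9311; α₂ = α₁·K2/[H⁺] = 0.05741
α₁ + 2α₂ = 1.0460
CA = 1.0460 × 2.27 = 2.37 mmol/kg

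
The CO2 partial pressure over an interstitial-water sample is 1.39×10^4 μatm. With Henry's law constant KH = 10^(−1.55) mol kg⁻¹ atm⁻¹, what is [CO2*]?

KH = 10^(−1.55) = 2.818×10^-2 mol kg⁻¹ atm⁻¹
[CO2*] = KH · pCO2 = 2.818×10^-2 × 1.39×10^4×10^-6 atm = 3.92×10^-4 mol/kg

[CO2*] = 392 μmol/kg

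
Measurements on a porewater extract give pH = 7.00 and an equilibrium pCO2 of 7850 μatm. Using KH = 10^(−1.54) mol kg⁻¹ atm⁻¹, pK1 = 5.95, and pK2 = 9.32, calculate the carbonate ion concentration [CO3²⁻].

[CO3²⁻] = 12.2 μmol/kg

[CO2*] = KH · pCO2 = 10^(−1.54) × 7850×10^-6 = 2.264×10^-4 mol/kg
α₀ = 1/(1 + K1/[H⁺] + K1K2/[H⁺]²) = 1/(1 + 10^+1.05 + 10^-1.27) = 0.08147
DIC = [CO2*]/α₀ = 2.264×10^-4 / 0.08147 = 2.779 mmol/kg
[CO3²⁻] = α₂·DIC; α₂ = 0.004375, so [CO3²⁻] = 0.004375 × 2.779 = 0.0122 mmol/kg = 12.2 μmol/kg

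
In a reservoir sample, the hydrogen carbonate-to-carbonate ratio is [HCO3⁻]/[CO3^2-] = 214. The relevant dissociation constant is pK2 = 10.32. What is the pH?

pH = 7.99

From K2 = [H⁺][CO3^2-]/[HCO3⁻]:  pH = pK2 − log₁₀([HCO3⁻]/[CO3^2-])
log₁₀(214) = +2.330
pH = 10.32 − (+2.330) = 7.99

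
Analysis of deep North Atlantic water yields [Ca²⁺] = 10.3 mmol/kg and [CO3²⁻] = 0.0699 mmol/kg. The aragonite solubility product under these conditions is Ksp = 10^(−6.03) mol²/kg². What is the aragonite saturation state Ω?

Ksp = 10^(−6.03) = 9.333×10^-7
Ω = [Ca²⁺][CO3²⁻]/Ksp = (10.3×10^-3)(0.0699×10^-3) / 9.333×10^-7 = 0.771

Ω = 0.771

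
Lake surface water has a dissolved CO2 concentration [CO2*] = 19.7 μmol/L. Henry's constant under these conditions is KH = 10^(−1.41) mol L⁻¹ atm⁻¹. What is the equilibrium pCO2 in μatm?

KH = 10^(−1.41) = 3.890×10^-2 mol L⁻¹ atm⁻¹
pCO2 = [CO2*]/KH = 19.7×10^-6 / 3.890×10^-2 = 5.06×10^-4 atm = 506 μatm

pCO2 = 506 μatm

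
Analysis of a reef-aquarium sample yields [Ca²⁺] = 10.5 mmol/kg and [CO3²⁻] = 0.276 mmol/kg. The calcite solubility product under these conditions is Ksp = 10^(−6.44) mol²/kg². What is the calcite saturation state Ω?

Ω = 7.98

Ksp = 10^(−6.44) = 3.631×10^-7
Ω = [Ca²⁺][CO3²⁻]/Ksp = (10.5×10^-3)(0.276×10^-3) / 3.631×10^-7 = 7.98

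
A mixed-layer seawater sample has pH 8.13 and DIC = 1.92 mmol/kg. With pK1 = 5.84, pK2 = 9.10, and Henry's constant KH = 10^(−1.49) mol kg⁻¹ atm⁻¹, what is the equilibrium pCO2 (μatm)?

α₀ = 1 / (1 + K1/[H⁺] + K1K2/[H⁺]²) = 1 / (1 + 10^+2.29 + 10^+1.32)
   = 1 / (1 + 194.98 + 20.893) = 1/216.88 = 0.004611
[CO2*] = α₀ × DIC = 0.004611 × 1.92 = 0.008853 mmol/kg = 8.853 μmol/kg
pCO2 = [CO2*]/KH = 8.853×10^-6 / 3.236×10^-2 = 274 μatm

pCO2 = 274 μatm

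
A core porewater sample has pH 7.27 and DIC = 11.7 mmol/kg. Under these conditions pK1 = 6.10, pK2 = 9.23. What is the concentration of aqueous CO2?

[CO2*] = 0.733 mmol/kg

α₀ = 1 / (1 + K1/[H⁺] + K1K2/[H⁺]²) = 1 / (1 + 10^+1.17 + 10^-0.79)
   = 1 / (1 + 14.791 + 0.16218) = 1/15.953 = 0.06268
[CO2*] = α₀ × DIC = 0.06268 × 11.7 = 0.733 mmol/kg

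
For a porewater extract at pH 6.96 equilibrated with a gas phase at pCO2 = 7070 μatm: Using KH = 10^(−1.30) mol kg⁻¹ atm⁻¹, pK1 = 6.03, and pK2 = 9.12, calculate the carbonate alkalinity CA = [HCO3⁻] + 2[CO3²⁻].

[CO2*] = KH · pCO2 = 10^(−1.30) × 7070×10^-6 = 3.543×10^-4 mol/kg
α₀ = 1/(1 + K1/[H⁺] + K1K2/[H⁺]²) = 1/(1 + 10^+0.93 + 10^-1.23) = 0.1045
DIC = [CO2*]/α₀ = 3.543×10^-4 / 0.1045 = 3.391 mmol/kg
CA = (α₁ + 2α₂)·DIC = (0.8894 + 2×0.006153) × 3.391 = 3.06 mmol/kg

CA = 3.06 mmol/kg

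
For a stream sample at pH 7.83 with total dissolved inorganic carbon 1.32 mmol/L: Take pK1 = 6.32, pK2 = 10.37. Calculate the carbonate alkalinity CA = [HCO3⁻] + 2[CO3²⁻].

CA = 1.28 mmol/L

CA = [HCO3⁻] + 2[CO3²⁻] = (α₁ + 2α₂)·DIC
At pH 7.83: [H⁺]/K1 = 10^-1.51 = 0.030903, K2/[H⁺] = 10^-2.54 = 0.0028840
α₁ = 1/(1 + 0.030903 + 0.0028840) = 1/1.0338 = 0.9673; α₂ = α₁·K2/[H⁺] = 0.002790
α₁ + 2α₂ = 0.9729
CA = 0.9729 × 1.32 = 1.28 mmol/L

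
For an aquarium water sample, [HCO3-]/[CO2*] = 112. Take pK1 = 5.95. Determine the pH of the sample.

pH = 8.00

From K1 = [H⁺][HCO3-]/[CO2*]:  pH = pK1 + log₁₀([HCO3-]/[CO2*])
log₁₀(112) = +2.049
pH = 5.95 + (+2.049) = 8.00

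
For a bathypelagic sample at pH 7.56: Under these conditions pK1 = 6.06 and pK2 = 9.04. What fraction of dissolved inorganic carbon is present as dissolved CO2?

α₀ = 0.0297

α₀ = 1 / (1 + K1/[H⁺] + K1K2/[H⁺]²) = 1 / (1 + 10^+1.50 + 10^+0.02)
   = 1 / (1 + 31.623 + 1.0471) = 1/33.670 = 0.02970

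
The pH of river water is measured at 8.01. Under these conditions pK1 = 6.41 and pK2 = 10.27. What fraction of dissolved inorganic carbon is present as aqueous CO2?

α₀ = 0.0244

α₀ = 1 / (1 + K1/[H⁺] + K1K2/[H⁺]²) = 1 / (1 + 10^+1.60 + 10^-0.66)
   = 1 / (1 + 39.811 + 0.21878) = 1/41.029 = 0.02437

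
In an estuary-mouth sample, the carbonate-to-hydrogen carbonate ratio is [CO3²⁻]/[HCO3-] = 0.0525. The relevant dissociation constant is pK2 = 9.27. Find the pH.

From K2 = [H⁺][CO3²⁻]/[HCO3-]:  pH = pK2 + log₁₀([CO3²⁻]/[HCO3-])
log₁₀(0.0525) = -1.280
pH = 9.27 + (-1.280) = 7.99

pH = 7.99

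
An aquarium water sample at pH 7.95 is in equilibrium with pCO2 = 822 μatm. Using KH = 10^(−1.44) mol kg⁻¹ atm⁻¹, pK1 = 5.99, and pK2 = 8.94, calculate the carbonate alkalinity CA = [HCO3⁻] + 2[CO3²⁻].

[CO2*] = KH · pCO2 = 10^(−1.44) × 822×10^-6 = 2.985×10^-5 mol/kg
α₀ = 1/(1 + K1/[H⁺] + K1K2/[H⁺]²) = 1/(1 + 10^+1.96 + 10^+0.97) = 0.009849
DIC = [CO2*]/α₀ = 2.985×10^-5 / 0.009849 = 3.030 mmol/kg
CA = (α₁ + 2α₂)·DIC = (0.8982 + 2×0.09192) × 3.030 = 3.28 mmol/kg

CA = 3.28 mmol/kg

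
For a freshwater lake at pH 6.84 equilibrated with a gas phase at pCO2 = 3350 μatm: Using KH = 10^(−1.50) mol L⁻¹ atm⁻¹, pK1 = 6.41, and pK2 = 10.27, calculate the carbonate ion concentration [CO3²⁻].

[CO3²⁻] = 0.106 μmol/L

[CO2*] = KH · pCO2 = 10^(−1.50) × 3350×10^-6 = 1.059×10^-4 mol/L
α₀ = 1/(1 + K1/[H⁺] + K1K2/[H⁺]²) = 1/(1 + 10^+0.43 + 10^-3.00) = 0.2708
DIC = [CO2*]/α₀ = 1.059×10^-4 / 0.2708 = 0.3912 mmol/L
[CO3²⁻] = α₂·DIC; α₂ = 0.0002708, so [CO3²⁻] = 0.0002708 × 0.3912 = 0.000106 mmol/L = 0.106 μmol/L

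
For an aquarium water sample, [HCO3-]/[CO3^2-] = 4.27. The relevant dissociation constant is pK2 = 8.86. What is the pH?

pH = 8.23

From K2 = [H⁺][CO3^2-]/[HCO3-]:  pH = pK2 − log₁₀([HCO3-]/[CO3^2-])
log₁₀(4.27) = +0.630
pH = 8.86 − (+0.630) = 8.23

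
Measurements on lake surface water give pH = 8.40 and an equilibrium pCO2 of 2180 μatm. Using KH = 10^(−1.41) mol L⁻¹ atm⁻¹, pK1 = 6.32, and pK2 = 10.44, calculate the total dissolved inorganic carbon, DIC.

DIC = 10.4 mmol/L

[CO2*] = KH · pCO2 = 10^(−1.41) × 2180×10^-6 = 8.481×10^-5 mol/L
α₀ = 1/(1 + K1/[H⁺] + K1K2/[H⁺]²) = 1/(1 + 10^+2.08 + 10^+0.04) = 0.008175
DIC = [CO2*]/α₀ = 8.481×10^-5 / 0.008175 = 10.4 mmol/L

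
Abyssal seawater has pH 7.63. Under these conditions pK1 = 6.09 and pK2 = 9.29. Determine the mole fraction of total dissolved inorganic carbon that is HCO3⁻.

α₁ = 1 / (1 + [H⁺]/K1 + K2/[H⁺]) = 1 / (1 + 10^-1.54 + 10^-1.66)
   = 1 / (1 + 0.028840 + 0.021878) = 1/1.0507 = 0.9517

α₁ = 0.952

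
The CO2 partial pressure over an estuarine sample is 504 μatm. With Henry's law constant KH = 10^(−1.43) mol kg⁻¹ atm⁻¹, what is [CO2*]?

KH = 10^(−1.43) = 3.715×10^-2 mol kg⁻¹ atm⁻¹
[CO2*] = KH · pCO2 = 3.715×10^-2 × 504×10^-6 atm = 1.87×10^-5 mol/kg

[CO2*] = 18.7 μmol/kg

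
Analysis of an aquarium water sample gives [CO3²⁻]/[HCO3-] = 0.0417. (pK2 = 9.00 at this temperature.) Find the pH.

pH = 7.62

From K2 = [H⁺][CO3²⁻]/[HCO3-]:  pH = pK2 + log₁₀([CO3²⁻]/[HCO3-])
log₁₀(0.0417) = -1.380
pH = 9.00 + (-1.380) = 7.62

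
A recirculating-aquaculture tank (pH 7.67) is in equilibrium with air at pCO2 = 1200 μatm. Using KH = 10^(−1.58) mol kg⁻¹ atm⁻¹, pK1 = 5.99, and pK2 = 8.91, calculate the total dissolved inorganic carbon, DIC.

[CO2*] = KH · pCO2 = 10^(−1.58) × 1200×10^-6 = 3.156×10^-5 mol/kg
α₀ = 1/(1 + K1/[H⁺] + K1K2/[H⁺]²) = 1/(1 + 10^+1.68 + 10^+0.44) = 0.01937
DIC = [CO2*]/α₀ = 3.156×10^-5 / 0.01937 = 1.63 mmol/kg

DIC = 1.63 mmol/kg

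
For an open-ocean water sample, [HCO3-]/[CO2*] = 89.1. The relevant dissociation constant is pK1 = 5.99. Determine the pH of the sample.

From K1 = [H⁺][HCO3-]/[CO2*]:  pH = pK1 + log₁₀([HCO3-]/[CO2*])
log₁₀(89.1) = +1.950
pH = 5.99 + (+1.950) = 7.94

pH = 7.94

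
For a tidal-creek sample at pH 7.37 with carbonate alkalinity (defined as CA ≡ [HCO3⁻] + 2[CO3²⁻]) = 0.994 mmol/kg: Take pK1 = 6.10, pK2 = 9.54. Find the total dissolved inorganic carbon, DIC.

DIC = 1.04 mmol/kg

CA = [HCO3⁻] + 2[CO3²⁻] = (α₁ + 2α₂)·DIC
At pH 7.37: [H⁺]/K1 = 10^-1.27 = 0.053703, K2/[H⁺] = 10^-2.17 = 0.0067608
α₁ = 1/(1 + 0.053703 + 0.0067608) = 1/1.0605 = 0.9430; α₂ = α₁·K2/[H⁺] = 0.006375
α₁ + 2α₂ = 0.9557
DIC = CA / (α₁ + 2α₂) = 0.994 / 0.9557 = 1.04 mmol/kg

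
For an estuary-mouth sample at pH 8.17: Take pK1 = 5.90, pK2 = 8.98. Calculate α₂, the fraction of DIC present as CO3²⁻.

α₂ = 0.133

α₂ = 1 / (1 + [H⁺]/K2 + [H⁺]²/(K1K2)) = 1 / (1 + 10^+0.81 + 10^-1.46)
   = 1 / (1 + 6.4565 + 0.034674) = 1/7.4912 = 0.1335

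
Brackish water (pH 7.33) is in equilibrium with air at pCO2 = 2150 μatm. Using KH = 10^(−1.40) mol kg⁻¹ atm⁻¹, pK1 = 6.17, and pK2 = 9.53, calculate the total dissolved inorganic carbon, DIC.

DIC = 1.33 mmol/kg

[CO2*] = KH · pCO2 = 10^(−1.40) × 2150×10^-6 = 8.559×10^-5 mol/kg
α₀ = 1/(1 + K1/[H⁺] + K1K2/[H⁺]²) = 1/(1 + 10^+1.16 + 10^-1.04) = 0.06433
DIC = [CO2*]/α₀ = 8.559×10^-5 / 0.06433 = 1.33 mmol/kg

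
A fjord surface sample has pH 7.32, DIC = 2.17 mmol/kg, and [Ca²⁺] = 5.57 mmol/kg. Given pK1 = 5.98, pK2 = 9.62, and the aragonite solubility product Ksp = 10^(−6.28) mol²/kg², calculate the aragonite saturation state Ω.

Ω = 0.110

α₂ = 1 / (1 + [H⁺]/K2 + [H⁺]²/(K1K2)) = 1 / (1 + 10^+2.30 + 10^+0.96)
   = 1 / (1 + 199.53 + 9.1201) = 1/209.65 = 0.004770
[CO3²⁻] = α₂ × DIC = 0.004770 × 2.17 = 0.01035 mmol/kg = 10.35 μmol/kg
Ksp = 10^(−6.28) = 5.248×10^-7
Ω = [Ca²⁺][CO3²⁻]/Ksp = (5.57×10^-3)(1.035×10^-5) / 5.248×10^-7 = 0.110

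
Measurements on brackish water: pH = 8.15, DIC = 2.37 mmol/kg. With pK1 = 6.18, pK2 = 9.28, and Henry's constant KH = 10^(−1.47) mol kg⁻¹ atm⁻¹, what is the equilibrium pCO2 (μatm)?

α₀ = 1 / (1 + K1/[H⁺] + K1K2/[H⁺]²) = 1 / (1 + 10^+1.97 + 10^+0.84)
   = 1 / (1 + 93.325 + 6.9183) = 1/101.24 = 0.009877
[CO2*] = α₀ × DIC = 0.009877 × 2.37 = 0.02341 mmol/kg
pCO2 = [CO2*]/KH = 2.341×10^-5 / 3.388×10^-2 = 691 μatm

pCO2 = 691 μatm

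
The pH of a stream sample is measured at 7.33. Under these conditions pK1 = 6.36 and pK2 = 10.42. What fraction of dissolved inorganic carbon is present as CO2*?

α₀ = 0.0967

α₀ = 1 / (1 + K1/[H⁺] + K1K2/[H⁺]²) = 1 / (1 + 10^+0.97 + 10^-2.12)
   = 1 / (1 + 9.3325 + 0.0075858) = 1/10.340 = 0.09671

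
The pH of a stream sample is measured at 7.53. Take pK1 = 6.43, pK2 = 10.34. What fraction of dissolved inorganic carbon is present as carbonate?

α₂ = 1 / (1 + [H⁺]/K2 + [H⁺]²/(K1K2)) = 1 / (1 + 10^+2.81 + 10^+1.71)
   = 1 / (1 + 645.65 + 51.286) = 1/697.94 = 0.001433

α₂ = 0.00143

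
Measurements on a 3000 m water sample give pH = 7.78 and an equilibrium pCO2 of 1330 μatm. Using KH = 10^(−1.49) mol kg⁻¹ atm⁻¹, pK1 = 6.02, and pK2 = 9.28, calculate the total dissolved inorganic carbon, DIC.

[CO2*] = KH · pCO2 = 10^(−1.49) × 1330×10^-6 = 4.304×10^-5 mol/kg
α₀ = 1/(1 + K1/[H⁺] + K1K2/[H⁺]²) = 1/(1 + 10^+1.76 + 10^+0.26) = 0.01657
DIC = [CO2*]/α₀ = 4.304×10^-5 / 0.01657 = 2.60 mmol/kg

DIC = 2.60 mmol/kg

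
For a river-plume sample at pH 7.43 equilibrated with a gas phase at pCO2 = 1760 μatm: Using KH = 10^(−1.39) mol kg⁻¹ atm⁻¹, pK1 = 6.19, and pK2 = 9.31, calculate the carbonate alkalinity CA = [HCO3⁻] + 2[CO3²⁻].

CA = 1.28 mmol/kg

[CO2*] = KH · pCO2 = 10^(−1.39) × 1760×10^-6 = 7.170×10^-5 mol/kg
α₀ = 1/(1 + K1/[H⁺] + K1K2/[H⁺]²) = 1/(1 + 10^+1.24 + 10^-0.64) = 0.05374
DIC = [CO2*]/α₀ = 7.170×10^-5 / 0.05374 = 1.334 mmol/kg
CA = (α₁ + 2α₂)·DIC = (0.9339 + 2×0.01231) × 1.334 = 1.28 mmol/kg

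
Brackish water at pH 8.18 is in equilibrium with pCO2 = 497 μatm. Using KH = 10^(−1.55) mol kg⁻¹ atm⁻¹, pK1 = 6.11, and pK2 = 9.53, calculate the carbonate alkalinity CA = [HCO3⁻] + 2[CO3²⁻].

[CO2*] = KH · pCO2 = 10^(−1.55) × 497×10^-6 = 1.401×10^-5 mol/kg
α₀ = 1/(1 + K1/[H⁺] + K1K2/[H⁺]²) = 1/(1 + 10^+2.07 + 10^+0.72) = 0.008082
DIC = [CO2*]/α₀ = 1.401×10^-5 / 0.008082 = 1.733 mmol/kg
CA = (α₁ + 2α₂)·DIC = (0.9495 + 2×0.04241) × 1.733 = 1.79 mmol/kg

CA = 1.79 mmol/kg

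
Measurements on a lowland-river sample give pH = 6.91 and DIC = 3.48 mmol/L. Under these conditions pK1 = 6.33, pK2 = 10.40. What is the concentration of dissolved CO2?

α₀ = 1 / (1 + K1/[H⁺] + K1K2/[H⁺]²) = 1 / (1 + 10^+0.58 + 10^-2.91)
   = 1 / (1 + 3.8019 + 0.0012303) = 1/4.8031 = 0.2082
[CO2*] = α₀ × DIC = 0.2082 × 3.48 = 0.725 mmol/L

[CO2*] = 0.725 mmol/L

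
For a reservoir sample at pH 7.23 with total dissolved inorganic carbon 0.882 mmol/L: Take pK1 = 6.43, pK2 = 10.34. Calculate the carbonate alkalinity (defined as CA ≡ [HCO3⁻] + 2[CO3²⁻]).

CA = [HCO3⁻] + 2[CO3²⁻] = (α₁ + 2α₂)·DIC
At pH 7.23: [H⁺]/K1 = 10^-0.80 = 0.15849, K2/[H⁺] = 10^-3.11 = 0.00077625
α₁ = 1/(1 + 0.15849 + 0.00077625) = 1/1.1593 = 0.8626; α₂ = α₁·K2/[H⁺] = 0.0006696
α₁ + 2α₂ = 0.8640
CA = 0.8640 × 0.882 = 0.762 mmol/L

CA = 0.762 mmol/L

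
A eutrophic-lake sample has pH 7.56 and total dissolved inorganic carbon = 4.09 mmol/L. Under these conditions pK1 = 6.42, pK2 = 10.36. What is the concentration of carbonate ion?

[CO3²⁻] = 6.04 μmol/L

α₂ = 1 / (1 + [H⁺]/K2 + [H⁺]²/(K1K2)) = 1 / (1 + 10^+2.80 + 10^+1.66)
   = 1 / (1 + 630.96 + 45.709) = 1/677.67 = 0.001476
[CO3²⁻] = α₂ × DIC = 0.001476 × 4.09 = 0.00604 mmol/L = 6.04 μmol/L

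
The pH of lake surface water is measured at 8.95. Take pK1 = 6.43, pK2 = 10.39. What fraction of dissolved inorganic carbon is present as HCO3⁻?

α₁ = 1 / (1 + [H⁺]/K1 + K2/[H⁺]) = 1 / (1 + 10^-2.52 + 10^-1.44)
   = 1 / (1 + 0.0030200 + 0.036308) = 1/1.0393 = 0.9622

α₁ = 0.962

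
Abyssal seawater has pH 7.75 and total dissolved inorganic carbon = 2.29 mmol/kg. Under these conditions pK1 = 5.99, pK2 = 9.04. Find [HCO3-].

[HCO3⁻] = 2.14 mmol/kg

α₁ = 1 / (1 + [H⁺]/K1 + K2/[H⁺]) = 1 / (1 + 10^-1.76 + 10^-1.29)
   = 1 / (1 + 0.017378 + 0.051286) = 1/1.0687 = 0.9357
[HCO3⁻] = α₁ × DIC = 0.9357 × 2.29 = 2.14 mmol/kg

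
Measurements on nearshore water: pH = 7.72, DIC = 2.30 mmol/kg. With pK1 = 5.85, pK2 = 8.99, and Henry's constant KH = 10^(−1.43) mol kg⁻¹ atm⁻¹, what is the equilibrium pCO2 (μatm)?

pCO2 = 783 μatm

α₀ = 1 / (1 + K1/[H⁺] + K1K2/[H⁺]²) = 1 / (1 + 10^+1.87 + 10^+0.60)
   = 1 / (1 + 74.131 + 3.9811) = 1/79.112 = 0.01264
[CO2*] = α₀ × DIC = 0.01264 × 2.30 = 0.02907 mmol/kg
pCO2 = [CO2*]/KH = 2.907×10^-5 / 3.715×10^-2 = 783 μatm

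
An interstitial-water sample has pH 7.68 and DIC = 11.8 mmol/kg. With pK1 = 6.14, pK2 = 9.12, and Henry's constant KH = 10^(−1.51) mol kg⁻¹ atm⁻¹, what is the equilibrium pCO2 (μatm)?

pCO2 = 1.03×10^4 μatm

α₀ = 1 / (1 + K1/[H⁺] + K1K2/[H⁺]²) = 1 / (1 + 10^+1.54 + 10^+0.10)
   = 1 / (1 + 34.674 + 1.2589) = 1/36.933 = 0.02708
[CO2*] = α₀ × DIC = 0.02708 × 11.8 = 0.3195 mmol/kg
pCO2 = [CO2*]/KH = 3.195×10^-4 / 3.090×10^-2 = 1.03×10^4 μatm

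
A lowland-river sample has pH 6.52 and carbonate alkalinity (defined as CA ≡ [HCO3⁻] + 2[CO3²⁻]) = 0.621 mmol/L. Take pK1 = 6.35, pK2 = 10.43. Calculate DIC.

CA = [HCO3⁻] + 2[CO3²⁻] = (α₁ + 2α₂)·DIC
At pH 6.52: [H⁺]/K1 = 10^-0.17 = 0.67608, K2/[H⁺] = 10^-3.91 = 0.00012303
α₁ = 1/(1 + 0.67608 + 0.00012303) = 1/1.6762 = 0.5966; α₂ = α₁·K2/[H⁺] = 7.340×10^-5
α₁ + 2α₂ = 0.5967
DIC = CA / (α₁ + 2α₂) = 0.621 / 0.5967 = 1.04 mmol/L

DIC = 1.04 mmol/L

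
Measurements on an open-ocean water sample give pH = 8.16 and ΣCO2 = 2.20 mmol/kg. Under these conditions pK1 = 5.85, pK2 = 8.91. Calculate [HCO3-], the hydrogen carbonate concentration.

α₁ = 1 / (1 + [H⁺]/K1 + K2/[H⁺]) = 1 / (1 + 10^-2.31 + 10^-0.75)
   = 1 / (1 + 0.0048978 + 0.17783) = 1/1.1827 = 0.8455
[HCO3⁻] = α₁ × DIC = 0.8455 × 2.20 = 1.86 mmol/kg

[HCO3⁻] = 1.86 mmol/kg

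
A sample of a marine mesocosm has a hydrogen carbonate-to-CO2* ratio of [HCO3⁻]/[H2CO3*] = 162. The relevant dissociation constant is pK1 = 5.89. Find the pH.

pH = 8.10

From K1 = [H⁺][HCO3⁻]/[H2CO3*]:  pH = pK1 + log₁₀([HCO3⁻]/[H2CO3*])
log₁₀(162) = +2.210
pH = 5.89 + (+2.210) = 8.10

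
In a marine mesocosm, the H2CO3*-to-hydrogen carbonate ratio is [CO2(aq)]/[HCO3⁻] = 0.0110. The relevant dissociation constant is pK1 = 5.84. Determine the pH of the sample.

From K1 = [H⁺][HCO3⁻]/[CO2(aq)]:  pH = pK1 − log₁₀([CO2(aq)]/[HCO3⁻])
log₁₀(0.0110) = -1.959
pH = 5.84 − (-1.959) = 7.80

pH = 7.80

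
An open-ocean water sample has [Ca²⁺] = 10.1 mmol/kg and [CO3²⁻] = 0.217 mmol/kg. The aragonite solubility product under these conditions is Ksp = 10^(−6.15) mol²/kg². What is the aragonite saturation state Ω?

Ksp = 10^(−6.15) = 7.079×10^-7
Ω = [Ca²⁺][CO3²⁻]/Ksp = (10.1×10^-3)(0.217×10^-3) / 7.079×10^-7 = 3.10

Ω = 3.10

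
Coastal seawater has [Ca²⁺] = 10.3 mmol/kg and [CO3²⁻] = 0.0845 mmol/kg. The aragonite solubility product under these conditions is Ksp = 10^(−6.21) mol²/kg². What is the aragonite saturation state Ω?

Ω = 1.41

Ksp = 10^(−6.21) = 6.166×10^-7
Ω = [Ca²⁺][CO3²⁻]/Ksp = (10.3×10^-3)(0.0845×10^-3) / 6.166×10^-7 = 1.41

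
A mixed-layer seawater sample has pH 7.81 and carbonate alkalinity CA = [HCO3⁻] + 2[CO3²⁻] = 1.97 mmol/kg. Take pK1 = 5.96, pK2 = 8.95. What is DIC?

CA = [HCO3⁻] + 2[CO3²⁻] = (α₁ + 2α₂)·DIC
At pH 7.81: [H⁺]/K1 = 10^-1.85 = 0.014125, K2/[H⁺] = 10^-1.14 = 0.072444
α₁ = 1/(1 + 0.014125 + 0.072444) = 1/1.0866 = 0.9203; α₂ = α₁·K2/[H⁺] = 0.06667
α₁ + 2α₂ = 1.0537
DIC = CA / (α₁ + 2α₂) = 1.97 / 1.0537 = 1.87 mmol/kg

DIC = 1.87 mmol/kg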